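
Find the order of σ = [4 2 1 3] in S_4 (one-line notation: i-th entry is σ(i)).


Cycle decomposition: (1 4 3)
Cycle lengths: 3
Order = lcm(3) = 3

ord(σ) = 3


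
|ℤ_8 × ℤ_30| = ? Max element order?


|ℤ_8 × ℤ_30| = 8 × 30 = 240
Max element order = lcm(8,30) = 120
Cyclic? No (gcd=2)

|ℤ_8×ℤ_30| = 240, max element order = 120


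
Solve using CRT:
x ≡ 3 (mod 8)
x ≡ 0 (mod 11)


m₁ = 8, m₂ = 11, gcd = 1, so CRT applies. M = m₁·m₂ = 88
Let M₁ = M/m₁ = 11, M₂ = M/m₂ = 8
Find y₁ ≡ M₁⁻¹ (mod m₁): 11⁻¹ ≡ 3 (mod 8)
Find y₂ ≡ M₂⁻¹ (mod m₂): 8⁻¹ ≡ 7 (mod 11)
x = a₁·M₁·y₁ + a₂·M₂·y₂ = 3·11·3 + 0·8·7 = 99
Reduce mod 88: x ≡ 11
Check: 11 mod 8 = 3 ✓, 11 mod 11 = 0 ✓

x ≡ 11 (mod 88)


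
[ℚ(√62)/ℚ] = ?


√62 has minimal polynomial x² - 62 (irreducible over ℚ since 62 is squarefree)

[ℚ(√62)/ℚ] = 2


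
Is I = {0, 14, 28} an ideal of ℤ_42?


Check ideal conditions for I = {0, 14, 28} in ℤ_42:
(1) I is an additive subgroup? Yes
(2) For r ∈ ℤ_42 and a ∈ I: r·a ∈ I? Yes

Yes, I is an ideal of ℤ_42


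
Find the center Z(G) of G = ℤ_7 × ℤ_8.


Z(G) = {g ∈ G | gx = xg for all x ∈ G}
Direct product of abelian groups is abelian, so Z(G) = G

Z(ℤ_7 × ℤ_8) = ℤ_7 × ℤ_8


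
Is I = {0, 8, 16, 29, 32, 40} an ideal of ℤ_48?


Check ideal conditions for I = {0, 8, 16, 29, 32, 40} in ℤ_48:
(1) I is an additive subgroup? No
(2) For r ∈ ℤ_48 and a ∈ I: r·a ∈ I? No  [counterexample: r=2, a=29, r·a mod 48 = 10 ∉ I]

No, I is not an ideal of ℤ_48


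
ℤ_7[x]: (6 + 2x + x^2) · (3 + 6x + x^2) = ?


Expand and collect like terms; reduce coefficients mod 7:
x^0: 6·3 = 18 ≡ 4 (mod 7)
x^1: 6·6 + 2·3 = 42 ≡ 0 (mod 7)
x^2: 6·1 + 2·6 + 1·3 = 21 ≡ 0 (mod 7)
x^3: 2·1 + 1·6 = 8 ≡ 1 (mod 7)
x^4: 1·1 = 1 ≡ 1 (mod 7)
Result: 4 + x^3 + x^4

f · g = 4 + x^3 + x^4


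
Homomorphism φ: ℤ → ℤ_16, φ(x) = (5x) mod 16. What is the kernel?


Kernel = preimage of identity
ker(φ) = {x ∈ ℤ : 5x ≡ 0 (mod 16)}. gcd(5,16) = 1, so 5x ≡ 0 (mod 16) ⟺ x ≡ 0 (mod 16/1 = 16). Hence ker(φ) = 16ℤ

ker(φ) = 16ℤ


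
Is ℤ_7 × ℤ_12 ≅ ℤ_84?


Comparing ℤ_7 × ℤ_12 and ℤ_84:
gcd(7,12) = 1, so ℤ_7 × ℤ_12 ≅ ℤ_84 (CRT)

Yes, ℤ_7 × ℤ_12 ≅ ℤ_84


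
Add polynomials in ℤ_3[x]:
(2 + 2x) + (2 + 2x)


Add coefficients mod 3:
x^0: 2 + 2 = 1 (mod 3)
x^1: 2 + 2 = 1 (mod 3)
Result: 1 + x

f + g = 1 + x


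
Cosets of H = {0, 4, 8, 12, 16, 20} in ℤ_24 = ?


H = {0, 4, 8, 12, 16, 20}, |H| = 6
Number of cosets = |G|/|H| = 24/6 = 4
0 + H = {0, 4, 8, 12, 16, 20}
1 + H = {1, 5, 9, 13, 17, 21}
2 + H = {2, 6, 10, 14, 18, 22}
3 + H = {3, 7, 11, 15, 19, 23}

Cosets: 0+H={0,4,8,12,16,20}; 1+H={1,5,9,13,17,21}; 2+H={2,6,10,14,18,22}; 3+H={3,7,11,15,19,23}


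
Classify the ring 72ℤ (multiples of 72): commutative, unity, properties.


72ℤ is a commutative ring under +,× but has no multiplicative identity (1 ∉ 72ℤ); it has no zero divisors, but without unity it is not an integral domain
Commutative: Yes
Integral domain: No
Has unity: No

72ℤ (multiples of 72): Commutative=Yes, Unity=No


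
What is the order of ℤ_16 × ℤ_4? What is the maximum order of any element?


|ℤ_16 × ℤ_4| = 16 × 4 = 64
Max element order = lcm(16,4) = 16
Cyclic? No (gcd=4)

|ℤ_16×ℤ_4| = 64, max element order = 16


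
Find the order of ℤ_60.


ℤ_n has n elements.

|ℤ_60| = 60


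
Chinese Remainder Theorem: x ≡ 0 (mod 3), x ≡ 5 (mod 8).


m₁ = 3, m₂ = 8, gcd = 1, so CRT applies. M = m₁·m₂ = 24
Let M₁ = M/m₁ = 8, M₂ = M/m₂ = 3
Find y₁ ≡ M₁⁻¹ (mod m₁): 8⁻¹ ≡ 2 (mod 3)
Find y₂ ≡ M₂⁻¹ (mod m₂): 3⁻¹ ≡ 3 (mod 8)
x = a₁·M₁·y₁ + a₂·M₂·y₂ = 0·8·2 + 5·3·3 = 45
Reduce mod 24: x ≡ 21
Check: 21 mod 3 = 0 ✓, 21 mod 8 = 5 ✓

x ≡ 21 (mod 24)


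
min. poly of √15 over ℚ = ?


√15 satisfies x² - 15 = 0, irreducible over ℚ since 15 is squarefree

Minimal polynomial: x² - 15


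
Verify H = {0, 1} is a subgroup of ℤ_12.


Subgroup test for H = {0, 1} in (ℤ_12, +):
(1) 0 ∈ H? Yes
(2) Closure: for all a,b ∈ H, (a+b) mod 12 ∈ H? No  [counterexample: 1 + 1 = 2 ∉ H]
(3) Inverses: for all a ∈ H, -a mod 12 ∈ H? No

No, H is not a subgroup of ℤ_12


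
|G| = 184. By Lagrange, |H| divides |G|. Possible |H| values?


Lagrange's theorem: |H| divides |G|
|G| = 184
Divisors of 184: 1, 2, 4, 8, 23, 46, 92, 184

Possible subgroup orders: {1, 2, 4, 8, 23, 46, 92, 184}


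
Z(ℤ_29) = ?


Z(G) = {g ∈ G | gx = xg for all x ∈ G}
ℤ_29 is abelian, so Z(G) = G

Z(ℤ_29) = ℤ_29


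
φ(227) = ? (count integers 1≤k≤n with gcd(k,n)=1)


Factor n: 227 = 227
φ(n) = n · ∏(1 - 1/p) over distinct primes p | n
φ(227) = 227 · (1 - 1/227) = 226

φ(227) = 226


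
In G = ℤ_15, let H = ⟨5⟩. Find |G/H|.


|⟨5⟩| = n / gcd(5, 15) = 15 / 5 = 3
H is normal (ℤ_15 is abelian).
|G/H| = |G| / |H| = 15 / 3 = 5

|G/H| = 5


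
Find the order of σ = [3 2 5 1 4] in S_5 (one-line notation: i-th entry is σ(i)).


Cycle decomposition: (1 3 5 4)
Cycle lengths: 4
Order = lcm(4) = 4

ord(σ) = 4


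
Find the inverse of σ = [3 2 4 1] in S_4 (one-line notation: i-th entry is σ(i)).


To find σ⁻¹, swap domain and range:
σ(1) = 3 → σ⁻¹(3) = 1
σ(2) = 2 → σ⁻¹(2) = 2
σ(3) = 4 → σ⁻¹(4) = 3
σ(4) = 1 → σ⁻¹(1) = 4

σ⁻¹ = [4 2 1 3]


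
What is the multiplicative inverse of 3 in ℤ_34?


Use the extended Euclidean algorithm to write 1 = 3·s + 34·t; then s mod 34 is the inverse.
Euclidean algorithm:
  3 = 0·34 + 3
  34 = 11·3 + 1
  3 = 3·1 + 0
gcd(3,34) = 1
Back-substitution gives: 3·(-11) + 34·(1) = 1
So 3⁻¹ ≡ -11 ≡ 23 (mod 34)
Check: 3 × 23 = 69 ≡ 1 (mod 34) ✓

3⁻¹ ≡ 23 (mod 34)


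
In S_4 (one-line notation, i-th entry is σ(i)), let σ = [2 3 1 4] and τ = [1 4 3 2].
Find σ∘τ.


σ∘τ: apply τ first, then σ
1 →τ 1 →σ 2
2 →τ 4 →σ 4
3 →τ 3 →σ 1
4 →τ 2 →σ 3

σ∘τ = [2 4 1 3]


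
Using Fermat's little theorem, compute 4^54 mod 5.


Fermat's little theorem: if p is prime and gcd(a,p)=1, then a^(p-1) ≡ 1 (mod p)
p = 5 is prime, gcd(4,5) = 1
Reduce exponent: 54 mod 4 = 2
So 4^54 ≡ 4^2 (mod 5)
4^2 mod 5 = 1

4^54 ≡ 1 (mod 5)


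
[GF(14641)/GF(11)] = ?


GF(14641) = GF(11^4), so the extension degree is 4

[GF(14641)/GF(11)] = 4


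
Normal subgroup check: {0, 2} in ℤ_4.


H = {0, 2} in ℤ_4
ℤ_4 is abelian; every subgroup of an abelian group is normal

Yes, normal subgroup


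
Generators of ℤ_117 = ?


g generates ℤ_n iff gcd(g,n) = 1
Prime factors of 117: 3, 13
Generators are g ∈ {1,...,116} not divisible by any of these primes.
Generators: {1, 2, 4, 5, 7, 8, 10, 11, 14, 16, 17, 19, 20, 22, 23, 25, 28, 29, 31, 32, 34, 35, 37, 38, 40, 41, 43, 44, 46, 47, 49, 50, 53, 55, 56, 58, 59, 61, 62, 64, 67, 68, 70, 71, 73, 74, 76, 77, 79, 80, 82, 83, 85, 86, 88, 89, 92, 94, 95, 97, 98, 100, 101, 103, 106, 107, 109, 110, 112, 113, 115, 116}
Number of generators = φ(117) = 72

Generators of ℤ_117 = {1, 2, 4, 5, 7, 8, 10, 11, 14, 16, 17, 19, 20, 22, 23, 25, 28, 29, 31, 32, 34, 35, 37, 38, 40, 41, 43, 44, 46, 47, 49, 50, 53, 55, 56, 58, 59, 61, 62, 64, 67, 68, 70, 71, 73, 74, 76, 77, 79, 80, 82, 83, 85, 86, 88, 89, 92, 94, 95, 97, 98, 100, 101, 103, 106, 107, 109, 110, 112, 113, 115, 116}


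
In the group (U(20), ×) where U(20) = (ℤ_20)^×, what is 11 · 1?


Operation: multiplication mod 20
11 · 1 = (a × b) mod 20 with a = 11, b = 1

11 · 1 = 11


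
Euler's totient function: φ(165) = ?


Factor n: 165 = 3 × 5 × 11
φ(n) = n · ∏(1 - 1/p) over distinct primes p | n
φ(165) = 165 · (1 - 1/3) · (1 - 1/5) · (1 - 1/11) = 80

φ(165) = 80


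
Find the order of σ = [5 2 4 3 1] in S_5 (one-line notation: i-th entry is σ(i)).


Cycle decomposition: (1 5) (3 4)
Cycle lengths: 2, 2
Order = lcm(2, 2) = 2

ord(σ) = 2


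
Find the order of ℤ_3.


ℤ_n has n elements.

|ℤ_3| = 3


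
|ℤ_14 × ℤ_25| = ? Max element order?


|ℤ_14 × ℤ_25| = 14 × 25 = 350
Max element order = lcm(14,25) = 350
Cyclic? Yes (gcd=1)

|ℤ_14×ℤ_25| = 350, max element order = 350


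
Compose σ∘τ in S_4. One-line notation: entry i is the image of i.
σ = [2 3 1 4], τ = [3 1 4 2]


σ∘τ: apply τ first, then σ
1 →τ 3 →σ 1
2 →τ 1 →σ 2
3 →τ 4 →σ 4
4 →τ 2 →σ 3

σ∘τ = [1 2 4 3]


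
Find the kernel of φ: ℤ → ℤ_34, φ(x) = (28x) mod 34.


Kernel = preimage of identity
ker(φ) = {x ∈ ℤ : 28x ≡ 0 (mod 34)}. gcd(28,34) = 2, so 28x ≡ 0 (mod 34) ⟺ x ≡ 0 (mod 34/2 = 17). Hence ker(φ) = 17ℤ

ker(φ) = 17ℤ


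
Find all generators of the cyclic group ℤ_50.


g generates ℤ_n iff gcd(g,n) = 1
Prime factors of 50: 2, 5
Generators are g ∈ {1,...,49} not divisible by any of these primes.
Generators: {1, 3, 7, 9, 11, 13, 17, 19, 21, 23, 27, 29, 31, 33, 37, 39, 41, 43, 47, 49}
Number of generators = φ(50) = 20

Generators of ℤ_50 = {1, 3, 7, 9, 11, 13, 17, 19, 21, 23, 27, 29, 31, 33, 37, 39, 41, 43, 47, 49}


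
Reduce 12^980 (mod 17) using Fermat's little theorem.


Fermat's little theorem: if p is prime and gcd(a,p)=1, then a^(p-1) ≡ 1 (mod p)
p = 17 is prime, gcd(12,17) = 1
Reduce exponent: 980 mod 16 = 4
So 12^980 ≡ 12^4 (mod 17)
12^4 mod 17 = 13

12^980 ≡ 13 (mod 17)


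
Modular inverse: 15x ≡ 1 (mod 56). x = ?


Use the extended Euclidean algorithm to write 1 = 15·s + 56·t; then s mod 56 is the inverse.
Euclidean algorithm:
  15 = 0·56 + 15
  56 = 3·15 + 11
  15 = 1·11 + 4
  11 = 2·4 + 3
  4 = 1·3 + 1
  3 = 3·1 + 0
gcd(15,56) = 1
Back-substitution gives: 15·(15) + 56·(-4) = 1
So 15⁻¹ ≡ 15 ≡ 15 (mod 56)
Check: 15 × 15 = 225 ≡ 1 (mod 56) ✓

15⁻¹ ≡ 15 (mod 56)


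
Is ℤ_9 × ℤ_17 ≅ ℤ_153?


Comparing ℤ_9 × ℤ_17 and ℤ_153:
gcd(9,17) = 1, so ℤ_9 × ℤ_17 ≅ ℤ_153 (CRT)

Yes, ℤ_9 × ℤ_17 ≅ ℤ_153


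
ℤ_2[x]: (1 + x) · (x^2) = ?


Expand and collect like terms; reduce coefficients mod 2:
x^0: 1·0 = 0 ≡ 0 (mod 2)
x^1: 1·0 + 1·0 = 0 ≡ 0 (mod 2)
x^2: 1·1 + 1·0 = 1 ≡ 1 (mod 2)
x^3: 1·1 = 1 ≡ 1 (mod 2)
Result: x^2 + x^3

f · g = x^2 + x^3


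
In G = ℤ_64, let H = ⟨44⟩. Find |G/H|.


|⟨44⟩| = n / gcd(44, 64) = 64 / 4 = 16
H is normal (ℤ_64 is abelian).
|G/H| = |G| / |H| = 64 / 16 = 4

|G/H| = 4


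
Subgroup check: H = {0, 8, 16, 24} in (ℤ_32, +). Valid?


Subgroup test for H = {0, 8, 16, 24} in (ℤ_32, +):
(1) 0 ∈ H? Yes
(2) Closure: for all a,b ∈ H, (a+b) mod 32 ∈ H? Yes
(3) Inverses: for all a ∈ H, -a mod 32 ∈ H? Yes

Yes, H is a subgroup of ℤ_32


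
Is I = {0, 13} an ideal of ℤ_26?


Check ideal conditions for I = {0, 13} in ℤ_26:
(1) I is an additive subgroup? Yes
(2) For r ∈ ℤ_26 and a ∈ I: r·a ∈ I? Yes

Yes, I is an ideal of ℤ_26


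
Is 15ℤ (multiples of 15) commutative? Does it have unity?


15ℤ is a commutative ring under +,× but has no multiplicative identity (1 ∉ 15ℤ); it has no zero divisors, but without unity it is not an integral domain
Commutative: Yes
Integral domain: No
Has unity: No

15ℤ (multiples of 15): Commutative=Yes, Unity=No


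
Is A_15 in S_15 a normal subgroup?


H = A_15 in S_15
A_15 has index 2 in S_15, and every subgroup of index 2 is normal

Yes, normal subgroup


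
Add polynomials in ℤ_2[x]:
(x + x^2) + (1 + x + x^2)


Add coefficients mod 2:
x^0: 0 + 1 = 1 (mod 2)
x^1: 1 + 1 = 0 (mod 2)
x^2: 1 + 1 = 0 (mod 2)
Result: 1

f + g = 1


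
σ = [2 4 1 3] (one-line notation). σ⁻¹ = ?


To find σ⁻¹, swap domain and range:
σ(1) = 2 → σ⁻¹(2) = 1
σ(2) = 4 → σ⁻¹(4) = 2
σ(3) = 1 → σ⁻¹(1) = 3
σ(4) = 3 → σ⁻¹(3) = 4

σ⁻¹ = [3 1 4 2]


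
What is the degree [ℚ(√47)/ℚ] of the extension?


√47 has minimal polynomial x² - 47 (irreducible over ℚ since 47 is squarefree)

[ℚ(√47)/ℚ] = 2


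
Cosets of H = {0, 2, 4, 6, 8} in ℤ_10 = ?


H = {0, 2, 4, 6, 8}, |H| = 5
Number of cosets = |G|/|H| = 10/5 = 2
0 + H = {0, 2, 4, 6, 8}
1 + H = {1, 3, 5, 7, 9}

Cosets: 0+H={0,2,4,6,8}; 1+H={1,3,5,7,9}


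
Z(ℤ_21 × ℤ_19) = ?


Z(G) = {g ∈ G | gx = xg for all x ∈ G}
Direct product of abelian groups is abelian, so Z(G) = G

Z(ℤ_21 × ℤ_19) = ℤ_21 × ℤ_19


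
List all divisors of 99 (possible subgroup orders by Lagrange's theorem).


Lagrange's theorem: |H| divides |G|
|G| = 99
Divisors of 99: 1, 3, 9, 11, 33, 99

Possible subgroup orders: {1, 3, 9, 11, 33, 99}


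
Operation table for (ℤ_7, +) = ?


Elements: {0, 1, 2, 3, 4, 5, 6}
Operation: addition mod 7
Entry (a, b) = (a + b) mod 7

Cayley table:
  | 0 | 1 | 2 | 3 | 4 | 5 | 6
0 | 0 | 1 | 2 | 3 | 4 | 5 | 6
1 | 1 | 2 | 3 | 4 | 5 | 6 | 0
2 | 2 | 3 | 4 | 5 | 6 | 0 | 1
3 | 3 | 4 | 5 | 6 | 0 | 1 | 2
4 | 4 | 5 | 6 | 0 | 1 | 2 | 3
5 | 5 | 6 | 0 | 1 | 2 | 3 | 4
6 | 6 | 0 | 1 | 2 | 3 | 4 | 5


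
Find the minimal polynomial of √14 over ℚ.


√14 satisfies x² - 14 = 0, irreducible over ℚ since 14 is squarefree

Minimal polynomial: x² - 14


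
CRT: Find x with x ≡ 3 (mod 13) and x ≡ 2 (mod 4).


m₁ = 13, m₂ = 4, gcd = 1, so CRT applies. M = m₁·m₂ = 52
Let M₁ = M/m₁ = 4, M₂ = M/m₂ = 13
Find y₁ ≡ M₁⁻¹ (mod m₁): 4⁻¹ ≡ 10 (mod 13)
Find y₂ ≡ M₂⁻¹ (mod m₂): 13⁻¹ ≡ 1 (mod 4)
x = a₁·M₁·y₁ + a₂·M₂·y₂ = 3·4·10 + 2·13·1 = 146
Reduce mod 52: x ≡ 42
Check: 42 mod 13 = 3 ✓, 42 mod 4 = 2 ✓

x ≡ 42 (mod 52)


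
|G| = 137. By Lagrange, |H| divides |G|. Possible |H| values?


Lagrange's theorem: |H| divides |G|
|G| = 137
Divisors of 137: 1, 137

Possible subgroup orders: {1, 137}


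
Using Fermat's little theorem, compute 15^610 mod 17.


Fermat's little theorem: if p is prime and gcd(a,p)=1, then a^(p-1) ≡ 1 (mod p)
p = 17 is prime, gcd(15,17) = 1
Reduce exponent: 610 mod 16 = 2
So 15^610 ≡ 15^2 (mod 17)
15^2 mod 17 = 4

15^610 ≡ 4 (mod 17)


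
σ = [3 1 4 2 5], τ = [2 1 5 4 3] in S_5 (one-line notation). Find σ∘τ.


σ∘τ: apply τ first, then σ
1 →τ 2 →σ 1
2 →τ 1 →σ 3
3 →τ 5 →σ 5
4 →τ 4 →σ 2
5 →τ 3 →σ 4

σ∘τ = [1 3 5 2 4]


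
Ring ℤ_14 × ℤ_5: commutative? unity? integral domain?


Direct product ring; commutative with unity (1,1); but (1,0)·(0,1) = (0,0) gives zero divisors, so not an integral domain
Commutative: Yes
Integral domain: No
Has unity: Yes

ℤ_14 × ℤ_5: Commutative=Yes, Unity=Yes


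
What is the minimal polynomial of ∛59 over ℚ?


∛59 satisfies x³ - 59 = 0, irreducible over ℚ (no rational root; 59 is not a perfect cube)

Minimal polynomial: x³ - 59


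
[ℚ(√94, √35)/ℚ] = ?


[ℚ(√94,√35):ℚ] = [ℚ(√94,√35):ℚ(√94)]·[ℚ(√94):ℚ] = 2·2 = 4

[ℚ(√94, √35)/ℚ] = 4


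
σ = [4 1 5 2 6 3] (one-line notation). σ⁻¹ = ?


To find σ⁻¹, swap domain and range:
σ(1) = 4 → σ⁻¹(4) = 1
σ(2) = 1 → σ⁻¹(1) = 2
σ(3) = 5 → σ⁻¹(5) = 3
σ(4) = 2 → σ⁻¹(2) = 4
σ(5) = 6 → σ⁻¹(6) = 5
σ(6) = 3 → σ⁻¹(3) = 6

σ⁻¹ = [2 4 6 1 3 5]


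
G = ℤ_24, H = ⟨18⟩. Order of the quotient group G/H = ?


|⟨18⟩| = n / gcd(18, 24) = 24 / 6 = 4
H is normal (ℤ_24 is abelian).
|G/H| = |G| / |H| = 24 / 4 = 6

|G/H| = 6


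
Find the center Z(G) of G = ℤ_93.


Z(G) = {g ∈ G | gx = xg for all x ∈ G}
ℤ_93 is abelian, so Z(G) = G

Z(ℤ_93) = ℤ_93


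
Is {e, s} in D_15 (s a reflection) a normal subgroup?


H = {e, s} in D_15 (s a reflection)
r·s·r⁻¹ = sr⁻² ≠ s for n ≥ 3, so {e, s} is not closed under conjugation

No, not a normal subgroup


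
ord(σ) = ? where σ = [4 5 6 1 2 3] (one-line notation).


Cycle decomposition: (1 4) (2 5) (3 6)
Cycle lengths: 2, 2, 2
Order = lcm(2, 2, 2) = 2

ord(σ) = 2


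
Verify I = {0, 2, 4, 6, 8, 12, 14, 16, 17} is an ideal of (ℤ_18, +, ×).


Check ideal conditions for I = {0, 2, 4, 6, 8, 12, 14, 16, 17} in ℤ_18:
(1) I is an additive subgroup? No
(2) For r ∈ ℤ_18 and a ∈ I: r·a ∈ I? No  [counterexample: r=2, a=14, r·a mod 18 = 10 ∉ I]

No, I is not an ideal of ℤ_18


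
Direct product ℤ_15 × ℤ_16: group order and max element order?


|ℤ_15 × ℤ_16| = 15 × 16 = 240
Max element order = lcm(15,16) = 240
Cyclic? Yes (gcd=1)

|ℤ_15×ℤ_16| = 240, max element order = 240


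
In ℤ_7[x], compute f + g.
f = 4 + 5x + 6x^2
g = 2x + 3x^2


Add coefficients mod 7:
x^0: 4 + 0 = 4 (mod 7)
x^1: 5 + 2 = 0 (mod 7)
x^2: 6 + 3 = 2 (mod 7)
Result: 4 + 2x^2

f + g = 4 + 2x^2


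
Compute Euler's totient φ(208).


Factor n: 208 = 2^4 × 13
φ(n) = n · ∏(1 - 1/p) over distinct primes p | n
φ(208) = 208 · (1 - 1/2) · (1 - 1/13) = 96

φ(208) = 96


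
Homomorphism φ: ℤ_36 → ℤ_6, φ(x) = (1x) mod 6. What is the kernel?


Kernel = preimage of identity
ker(φ) = {x ∈ ℤ_36 : 1x ≡ 0 (mod 6)}. Since 6 | 36, φ is well-defined. The kernel is the cyclic subgroup ⟨6⟩ of ℤ_36 (order 6), i.e. {0, 6, 12, 18, 24, 30}

ker(φ) = {0, 6, 12, 18, 24, 30}


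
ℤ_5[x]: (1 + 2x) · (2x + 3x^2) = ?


Expand and collect like terms; reduce coefficients mod 5:
x^0: 1·0 = 0 ≡ 0 (mod 5)
x^1: 1·2 + 2·0 = 2 ≡ 2 (mod 5)
x^2: 1·3 + 2·2 = 7 ≡ 2 (mod 5)
x^3: 2·3 = 6 ≡ 1 (mod 5)
Result: 2x + 2x^2 + x^3

f · g = 2x + 2x^2 + x^3


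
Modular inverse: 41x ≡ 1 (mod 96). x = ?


Use the extended Euclidean algorithm to write 1 = 41·s + 96·t; then s mod 96 is the inverse.
Euclidean algorithm:
  41 = 0·96 + 41
  96 = 2·41 + 14
  41 = 2·14 + 13
  14 = 1·13 + 1
  13 = 13·1 + 0
gcd(41,96) = 1
Back-substitution gives: 41·(-7) + 96·(3) = 1
So 41⁻¹ ≡ -7 ≡ 89 (mod 96)
Check: 41 × 89 = 3649 ≡ 1 (mod 96) ✓

41⁻¹ ≡ 89 (mod 96)


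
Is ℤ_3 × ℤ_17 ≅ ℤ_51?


Comparing ℤ_3 × ℤ_17 and ℤ_51:
gcd(3,17) = 1, so ℤ_3 × ℤ_17 ≅ ℤ_51 (CRT)

Yes, ℤ_3 × ℤ_17 ≅ ℤ_51


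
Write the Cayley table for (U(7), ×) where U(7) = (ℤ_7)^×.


Elements: {1, 2, 3, 4, 5, 6}
Operation: multiplication mod 7
Entry (a, b) = (a × b) mod 7

Cayley table:
  | 1 | 2 | 3 | 4 | 5 | 6
1 | 1 | 2 | 3 | 4 | 5 | 6
2 | 2 | 4 | 6 | 1 | 3 | 5
3 | 3 | 6 | 2 | 5 | 1 | 4
4 | 4 | 1 | 5 | 2 | 6 | 3
5 | 5 | 3 | 1 | 6 | 4 | 2
6 | 6 | 5 | 4 | 3 | 2 | 1


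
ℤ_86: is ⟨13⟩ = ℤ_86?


g generates ℤ_n iff gcd(g, n) = 1
gcd(13, 86) = 1
Since gcd = 1, 13 is a generator.

Yes, 13 generates ℤ_86


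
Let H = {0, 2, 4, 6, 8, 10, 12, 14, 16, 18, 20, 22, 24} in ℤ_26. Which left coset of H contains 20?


20 + H = {20 + h (mod 26) : h ∈ H}
20+0=20, 20+2=22, 20+4=24, 20+6=0, 20+8=2, 20+10=4, 20+12=6, 20+14=8, 20+16=10, 20+18=12, 20+20=14, 20+22=16, 20+24=18
20 + H = {0, 2, 4, 6, 8, 10, 12, 14, 16, 18, 20, 22, 24} = 0 + H

20 + H = {0, 2, 4, 6, 8, 10, 12, 14, 16, 18, 20, 22, 24}


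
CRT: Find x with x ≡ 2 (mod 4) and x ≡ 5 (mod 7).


m₁ = 4, m₂ = 7, gcd = 1, so CRT applies. M = m₁·m₂ = 28
Let M₁ = M/m₁ = 7, M₂ = M/m₂ = 4
Find y₁ ≡ M₁⁻¹ (mod m₁): 7⁻¹ ≡ 3 (mod 4)
Find y₂ ≡ M₂⁻¹ (mod m₂): 4⁻¹ ≡ 2 (mod 7)
x = a₁·M₁·y₁ + a₂·M₂·y₂ = 2·7·3 + 5·4·2 = 82
Reduce mod 28: x ≡ 26
Check: 26 mod 4 = 2 ✓, 26 mod 7 = 5 ✓

x ≡ 26 (mod 28)


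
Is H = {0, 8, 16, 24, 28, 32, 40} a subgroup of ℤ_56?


Subgroup test for H = {0, 8, 16, 24, 28, 32, 40} in (ℤ_56, +):
(1) 0 ∈ H? Yes
(2) Closure: for all a,b ∈ H, (a+b) mod 56 ∈ H? No  [counterexample: 8 + 28 = 36 ∉ H]
(3) Inverses: for all a ∈ H, -a mod 56 ∈ H? No

No, H is not a subgroup of ℤ_56


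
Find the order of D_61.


|D_n| = 2n (n rotations and n reflections)
|D_61| = 2×61 = 122

|D_61| = 122


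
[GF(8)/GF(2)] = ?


GF(8) = GF(2^3), so the extension degree is 3

[GF(8)/GF(2)] = 3


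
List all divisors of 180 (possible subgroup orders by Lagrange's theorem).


Lagrange's theorem: |H| divides |G|
|G| = 180
Divisors of 180: 1, 2, 3, 4, 5, 6, 9, 10, 12, 15, 18, 20, 30, 36, 45, 60, 90, 180

Possible subgroup orders: {1, 2, 3, 4, 5, 6, 9, 10, 12, 15, 18, 20, 30, 36, 45, 60, 90, 180}


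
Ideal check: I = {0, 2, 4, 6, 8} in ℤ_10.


Check ideal conditions for I = {0, 2, 4, 6, 8} in ℤ_10:
(1) I is an additive subgroup? Yes
(2) For r ∈ ℤ_10 and a ∈ I: r·a ∈ I? Yes

Yes, I is an ideal of ℤ_10


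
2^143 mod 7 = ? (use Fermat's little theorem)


Fermat's little theorem: if p is prime and gcd(a,p)=1, then a^(p-1) ≡ 1 (mod p)
p = 7 is prime, gcd(2,7) = 1
Reduce exponent: 143 mod 6 = 5
So 2^143 ≡ 2^5 (mod 7)
2^5 mod 7 = 4

2^143 ≡ 4 (mod 7)


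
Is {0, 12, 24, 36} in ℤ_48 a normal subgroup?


H = {0, 12, 24, 36} in ℤ_48
ℤ_48 is abelian; every subgroup of an abelian group is normal

Yes, normal subgroup


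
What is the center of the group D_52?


Z(G) = {g ∈ G | gx = xg for all x ∈ G}
For even n, Z(D_n) = {e, r^(n/2)}: the 180° rotation r^26 commutes with every reflection and rotation

Z(D_52) = {e, r^26}


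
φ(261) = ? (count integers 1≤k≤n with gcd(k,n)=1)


Factor n: 261 = 3^2 × 29
φ(n) = n · ∏(1 - 1/p) over distinct primes p | n
φ(261) = 261 · (1 - 1/3) · (1 - 1/29) = 168

φ(261) = 168


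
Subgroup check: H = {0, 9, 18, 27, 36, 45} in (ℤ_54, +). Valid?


Subgroup test for H = {0, 9, 18, 27, 36, 45} in (ℤ_54, +):
(1) 0 ∈ H? Yes
(2) Closure: for all a,b ∈ H, (a+b) mod 54 ∈ H? Yes
(3) Inverses: for all a ∈ H, -a mod 54 ∈ H? Yes

Yes, H is a subgroup of ℤ_54


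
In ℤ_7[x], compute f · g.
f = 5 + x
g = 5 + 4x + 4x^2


Expand and collect like terms; reduce coefficients mod 7:
x^0: 5·5 = 25 ≡ 4 (mod 7)
x^1: 5·4 + 1·5 = 25 ≡ 4 (mod 7)
x^2: 5·4 + 1·4 = 24 ≡ 3 (mod 7)
x^3: 1·4 = 4 ≡ 4 (mod 7)
Result: 4 + 4x + 3x^2 + 4x^3

f · g = 4 + 4x + 3x^2 + 4x^3


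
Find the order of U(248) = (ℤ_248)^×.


U(n) is the group of units mod n; |U(n)| = φ(n)
|U(248)| = φ(248) = 120

|U(248) = (ℤ_248)^×| = 120


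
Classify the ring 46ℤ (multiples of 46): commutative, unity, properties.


46ℤ is a commutative ring under +,× but has no multiplicative identity (1 ∉ 46ℤ); it has no zero divisors, but without unity it is not an integral domain
Commutative: Yes
Integral domain: No
Has unity: No

46ℤ (multiples of 46): Commutative=Yes, Unity=No


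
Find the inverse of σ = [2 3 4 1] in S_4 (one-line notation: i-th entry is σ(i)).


To find σ⁻¹, swap domain and range:
σ(1) = 2 → σ⁻¹(2) = 1
σ(2) = 3 → σ⁻¹(3) = 2
σ(3) = 4 → σ⁻¹(4) = 3
σ(4) = 1 → σ⁻¹(1) = 4

σ⁻¹ = [4 1 2 3]


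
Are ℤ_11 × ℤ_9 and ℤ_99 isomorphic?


Comparing ℤ_11 × ℤ_9 and ℤ_99:
gcd(11,9) = 1, so ℤ_11 × ℤ_9 ≅ ℤ_99 (CRT)

Yes, ℤ_11 × ℤ_9 ≅ ℤ_99


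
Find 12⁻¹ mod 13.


Use the extended Euclidean algorithm to write 1 = 12·s + 13·t; then s mod 13 is the inverse.
Euclidean algorithm:
  12 = 0·13 + 12
  13 = 1·12 + 1
  12 = 12·1 + 0
gcd(12,13) = 1
Back-substitution gives: 12·(-1) + 13·(1) = 1
So 12⁻¹ ≡ -1 ≡ 12 (mod 13)
Check: 12 × 12 = 144 ≡ 1 (mod 13) ✓

12⁻¹ ≡ 12 (mod 13)


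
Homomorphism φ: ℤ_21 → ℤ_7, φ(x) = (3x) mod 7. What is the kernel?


Kernel = preimage of identity
ker(φ) = {x ∈ ℤ_21 : 3x ≡ 0 (mod 7)}. Since 7 | 21, φ is well-defined. The kernel is the cyclic subgroup ⟨7⟩ of ℤ_21 (order 3), i.e. {0, 7, 14}

ker(φ) = {0, 7, 14}


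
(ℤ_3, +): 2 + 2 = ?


Operation: addition mod 3
2 + 2 = (a + b) mod 3 with a = 2, b = 2

2 + 2 = 1


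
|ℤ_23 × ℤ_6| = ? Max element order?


|ℤ_23 × ℤ_6| = 23 × 6 = 138
Max element order = lcm(23,6) = 138
Cyclic? Yes (gcd=1)

|ℤ_23×ℤ_6| = 138, max element order = 138


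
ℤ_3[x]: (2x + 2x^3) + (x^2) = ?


Add coefficients mod 3:
x^0: 0 + 0 = 0 (mod 3)
x^1: 2 + 0 = 2 (mod 3)
x^2: 0 + 1 = 1 (mod 3)
x^3: 2 + 0 = 2 (mod 3)
Result: 2x + x^2 + 2x^3

f + g = 2x + x^2 + 2x^3


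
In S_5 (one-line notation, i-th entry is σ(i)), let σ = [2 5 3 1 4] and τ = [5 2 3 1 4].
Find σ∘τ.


σ∘τ: apply τ first, then σ
1 →τ 5 →σ 4
2 →τ 2 →σ 5
3 →τ 3 →σ 3
4 →τ 1 →σ 2
5 →τ 4 →σ 1

σ∘τ = [4 5 3 2 1]


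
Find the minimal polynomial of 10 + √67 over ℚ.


Let α = 10 + √67. Then α - 10 = √67, so (α - 10)² = 67, giving α² - 20α + 33 = 0. Degree 2 and α ∉ ℚ, so this is the minimal polynomial.

Minimal polynomial: x² - 20x + 33


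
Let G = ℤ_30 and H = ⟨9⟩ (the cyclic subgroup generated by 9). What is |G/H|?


|⟨9⟩| = n / gcd(9, 30) = 30 / 3 = 10
H is normal (ℤ_30 is abelian).
|G/H| = |G| / |H| = 30 / 10 = 3

|G/H| = 3


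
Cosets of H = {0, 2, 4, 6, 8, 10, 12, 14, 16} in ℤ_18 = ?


H = {0, 2, 4, 6, 8, 10, 12, 14, 16}, |H| = 9
Number of cosets = |G|/|H| = 18/9 = 2
0 + H = {0, 2, 4, 6, 8, 10, 12, 14, 16}
1 + H = {1, 3, 5, 7, 9, 11, 13, 15, 17}

Cosets: 0+H={0,2,4,6,8,10,12,14,16}; 1+H={1,3,5,7,9,11,13,15,17}


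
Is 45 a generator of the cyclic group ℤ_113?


g generates ℤ_n iff gcd(g, n) = 1
gcd(45, 113) = 1
Since gcd = 1, 45 is a generator.

Yes, 45 generates ℤ_113


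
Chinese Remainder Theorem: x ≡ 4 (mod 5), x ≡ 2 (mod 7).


m₁ = 5, m₂ = 7, gcd = 1, so CRT applies. M = m₁·m₂ = 35
Let M₁ = M/m₁ = 7, M₂ = M/m₂ = 5
Find y₁ ≡ M₁⁻¹ (mod m₁): 7⁻¹ ≡ 3 (mod 5)
Find y₂ ≡ M₂⁻¹ (mod m₂): 5⁻¹ ≡ 3 (mod 7)
x = a₁·M₁·y₁ + a₂·M₂·y₂ = 4·7·3 + 2·5·3 = 114
Reduce mod 35: x ≡ 9
Check: 9 mod 5 = 4 ✓, 9 mod 7 = 2 ✓

x ≡ 9 (mod 35)


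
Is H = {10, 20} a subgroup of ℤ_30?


Subgroup test for H = {10, 20} in (ℤ_30, +):
(1) 0 ∈ H? No
(2) Closure: for all a,b ∈ H, (a+b) mod 30 ∈ H? No  [counterexample: 10 + 20 = 0 ∉ H]
(3) Inverses: for all a ∈ H, -a mod 30 ∈ H? Yes

No, H is not a subgroup of ℤ_30


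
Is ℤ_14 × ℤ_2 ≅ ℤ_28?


Comparing ℤ_14 × ℤ_2 and ℤ_28:
gcd(14,2) = 2 ≠ 1. Max element order in ℤ_14×ℤ_2 is lcm(14,2) = 14 < 28, so it has no element of order 28

No, ℤ_14 × ℤ_2 ≇ ℤ_28


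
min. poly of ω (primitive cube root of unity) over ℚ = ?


ω satisfies x² + x + 1 = 0 (the cyclotomic polynomial Φ₃)

Minimal polynomial: x² + x + 1


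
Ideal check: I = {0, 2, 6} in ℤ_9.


Check ideal conditions for I = {0, 2, 6} in ℤ_9:
(1) I is an additive subgroup? No
(2) For r ∈ ℤ_9 and a ∈ I: r·a ∈ I? No  [counterexample: r=2, a=2, r·a mod 9 = 4 ∉ I]

No, I is not an ideal of ℤ_9


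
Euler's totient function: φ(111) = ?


Factor n: 111 = 3 × 37
φ(n) = n · ∏(1 - 1/p) over distinct primes p | n
φ(111) = 111 · (1 - 1/3) · (1 - 1/37) = 72

φ(111) = 72


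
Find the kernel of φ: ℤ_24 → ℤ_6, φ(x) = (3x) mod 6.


Kernel = preimage of identity
ker(φ) = {x ∈ ℤ_24 : 3x ≡ 0 (mod 6)}. Since 6 | 24, φ is well-defined. The kernel is the cyclic subgroup ⟨2⟩ of ℤ_24 (order 12), i.e. {0, 2, 4, 6, 8, 10, 12, 14, 16, 18, 20, 22}

ker(φ) = {0, 2, 4, 6, 8, 10, 12, 14, 16, 18, 20, 22}


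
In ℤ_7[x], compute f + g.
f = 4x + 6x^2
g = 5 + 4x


Add coefficients mod 7:
x^0: 0 + 5 = 5 (mod 7)
x^1: 4 + 4 = 1 (mod 7)
x^2: 6 + 0 = 6 (mod 7)
Result: 5 + x + 6x^2

f + g = 5 + x + 6x^2


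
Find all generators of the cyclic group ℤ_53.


g generates ℤ_n iff gcd(g,n) = 1
Prime factors of 53: 53
Generators are g ∈ {1,...,52} not divisible by any of these primes.
Generators: {1, 2, 3, 4, 5, 6, 7, 8, 9, 10, 11, 12, 13, 14, 15, 16, 17, 18, 19, 20, 21, 22, 23, 24, 25, 26, 27, 28, 29, 30, 31, 32, 33, 34, 35, 36, 37, 38, 39, 40, 41, 42, 43, 44, 45, 46, 47, 48, 49, 50, 51, 52}
Number of generators = φ(53) = 52

Generators of ℤ_53 = {1, 2, 3, 4, 5, 6, 7, 8, 9, 10, 11, 12, 13, 14, 15, 16, 17, 18, 19, 20, 21, 22, 23, 24, 25, 26, 27, 28, 29, 30, 31, 32, 33, 34, 35, 36, 37, 38, 39, 40, 41, 42, 43, 44, 45, 46, 47, 48, 49, 50, 51, 52}


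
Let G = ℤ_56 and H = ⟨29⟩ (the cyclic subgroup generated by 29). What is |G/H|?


|⟨29⟩| = n / gcd(29, 56) = 56 / 1 = 56
H is normal (ℤ_56 is abelian).
|G/H| = |G| / |H| = 56 / 56 = 1

|G/H| = 1


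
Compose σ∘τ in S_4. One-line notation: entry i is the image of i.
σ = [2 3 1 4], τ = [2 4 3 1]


σ∘τ: apply τ first, then σ
1 →τ 2 →σ 3
2 →τ 4 →σ 4
3 →τ 3 →σ 1
4 →τ 1 →σ 2

σ∘τ = [3 4 1 2]


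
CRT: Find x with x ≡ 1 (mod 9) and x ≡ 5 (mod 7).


m₁ = 9, m₂ = 7, gcd = 1, so CRT applies. M = m₁·m₂ = 63
Let M₁ = M/m₁ = 7, M₂ = M/m₂ = 9
Find y₁ ≡ M₁⁻¹ (mod m₁): 7⁻¹ ≡ 4 (mod 9)
Find y₂ ≡ M₂⁻¹ (mod m₂): 9⁻¹ ≡ 4 (mod 7)
x = a₁·M₁·y₁ + a₂·M₂·y₂ = 1·7·4 + 5·9·4 = 208
Reduce mod 63: x ≡ 19
Check: 19 mod 9 = 1 ✓, 19 mod 7 = 5 ✓

x ≡ 19 (mod 63)


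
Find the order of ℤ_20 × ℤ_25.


|A × B| = |A| · |B|
|ℤ_20 × ℤ_25| = 20 × 25 = 500

|ℤ_20 × ℤ_25| = 500


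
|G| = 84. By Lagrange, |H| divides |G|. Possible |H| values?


Lagrange's theorem: |H| divides |G|
|G| = 84
Divisors of 84: 1, 2, 3, 4, 6, 7, 12, 14, 21, 28, 42, 84

Possible subgroup orders: {1, 2, 3, 4, 6, 7, 12, 14, 21, 28, 42, 84}


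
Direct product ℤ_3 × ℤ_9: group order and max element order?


|ℤ_3 × ℤ_9| = 3 × 9 = 27
Max element order = lcm(3,9) = 9
Cyclic? No (gcd=3)

|ℤ_3×ℤ_9| = 27, max element order = 9


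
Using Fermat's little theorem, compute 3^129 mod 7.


Fermat's little theorem: if p is prime and gcd(a,p)=1, then a^(p-1) ≡ 1 (mod p)
p = 7 is prime, gcd(3,7) = 1
Reduce exponent: 129 mod 6 = 3
So 3^129 ≡ 3^3 (mod 7)
3^3 mod 7 = 6

3^129 ≡ 6 (mod 7)


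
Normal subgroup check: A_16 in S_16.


H = A_16 in S_16
A_16 has index 2 in S_16, and every subgroup of index 2 is normal

Yes, normal subgroup


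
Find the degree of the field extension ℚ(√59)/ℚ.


√59 has minimal polynomial x² - 59 (irreducible over ℚ since 59 is squarefree)

[ℚ(√59)/ℚ] = 2


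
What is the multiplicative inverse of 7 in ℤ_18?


Use the extended Euclidean algorithm to write 1 = 7·s + 18·t; then s mod 18 is the inverse.
Euclidean algorithm:
  7 = 0·18 + 7
  18 = 2·7 + 4
  7 = 1·4 + 3
  4 = 1·3 + 1
  3 = 3·1 + 0
gcd(7,18) = 1
Back-substitution gives: 7·(-5) + 18·(2) = 1
So 7⁻¹ ≡ -5 ≡ 13 (mod 18)
Check: 7 × 13 = 91 ≡ 1 (mod 18) ✓

7⁻¹ ≡ 13 (mod 18)


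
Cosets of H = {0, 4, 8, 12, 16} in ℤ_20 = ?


H = {0, 4, 8, 12, 16}, |H| = 5
Number of cosets = |G|/|H| = 20/5 = 4
0 + H = {0, 4, 8, 12, 16}
1 + H = {1, 5, 9, 13, 17}
2 + H = {2, 6, 10, 14, 18}
3 + H = {3, 7, 11, 15, 19}

Cosets: 0+H={0,4,8,12,16}; 1+H={1,5,9,13,17}; 2+H={2,6,10,14,18}; 3+H={3,7,11,15,19}


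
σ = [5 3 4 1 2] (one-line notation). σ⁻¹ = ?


To find σ⁻¹, swap domain and range:
σ(1) = 5 → σ⁻¹(5) = 1
σ(2) = 3 → σ⁻¹(3) = 2
σ(3) = 4 → σ⁻¹(4) = 3
σ(4) = 1 → σ⁻¹(1) = 4
σ(5) = 2 → σ⁻¹(2) = 5

σ⁻¹ = [4 5 2 3 1]


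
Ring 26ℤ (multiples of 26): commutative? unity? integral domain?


26ℤ is a commutative ring under +,× but has no multiplicative identity (1 ∉ 26ℤ); it has no zero divisors, but without unity it is not an integral domain
Commutative: Yes
Integral domain: No
Has unity: No

26ℤ (multiples of 26): Commutative=Yes, Unity=No


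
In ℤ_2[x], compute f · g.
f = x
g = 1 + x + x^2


Expand and collect like terms; reduce coefficients mod 2:
x^0: 0·1 = 0 ≡ 0 (mod 2)
x^1: 0·1 + 1·1 = 1 ≡ 1 (mod 2)
x^2: 0·1 + 1·1 = 1 ≡ 1 (mod 2)
x^3: 1·1 = 1 ≡ 1 (mod 2)
Result: x + x^2 + x^3

f · g = x + x^2 + x^3


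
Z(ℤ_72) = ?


Z(G) = {g ∈ G | gx = xg for all x ∈ G}
ℤ_72 is abelian, so Z(G) = G

Z(ℤ_72) = ℤ_72


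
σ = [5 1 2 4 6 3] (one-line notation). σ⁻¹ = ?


To find σ⁻¹, swap domain and range:
σ(1) = 5 → σ⁻¹(5) = 1
σ(2) = 1 → σ⁻¹(1) = 2
σ(3) = 2 → σ⁻¹(2) = 3
σ(4) = 4 → σ⁻¹(4) = 4
σ(5) = 6 → σ⁻¹(6) = 5
σ(6) = 3 → σ⁻¹(3) = 6

σ⁻¹ = [2 3 6 4 1 5]


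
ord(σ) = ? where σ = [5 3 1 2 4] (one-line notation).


Cycle decomposition: (1 5 4 2 3)
Cycle lengths: 5
Order = lcm(5) = 5

ord(σ) = 5


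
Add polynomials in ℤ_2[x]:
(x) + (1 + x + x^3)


Add coefficients mod 2:
x^0: 0 + 1 = 1 (mod 2)
x^1: 1 + 1 = 0 (mod 2)
x^2: 0 + 0 = 0 (mod 2)
x^3: 0 + 1 = 1 (mod 2)
Result: 1 + x^3

f + g = 1 + x^3


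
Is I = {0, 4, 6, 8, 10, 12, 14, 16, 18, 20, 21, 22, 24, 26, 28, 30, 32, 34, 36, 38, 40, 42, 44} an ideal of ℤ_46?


Check ideal conditions for I = {0, 4, 6, 8, 10, 12, 14, 16, 18, 20, 21, 22, 24, 26, 28, 30, 32, 34, 36, 38, 40, 42, 44} in ℤ_46:
(1) I is an additive subgroup? No
(2) For r ∈ ℤ_46 and a ∈ I: r·a ∈ I? No  [counterexample: r=2, a=24, r·a mod 46 = 2 ∉ I]

No, I is not an ideal of ℤ_46


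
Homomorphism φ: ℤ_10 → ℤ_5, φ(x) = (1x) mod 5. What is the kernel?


Kernel = preimage of identity
ker(φ) = {x ∈ ℤ_10 : 1x ≡ 0 (mod 5)}. Since 5 | 10, φ is well-defined. The kernel is the cyclic subgroup ⟨5⟩ of ℤ_10 (order 2), i.e. {0, 5}

ker(φ) = {0, 5}


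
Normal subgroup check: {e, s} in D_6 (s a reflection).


H = {e, s} in D_6 (s a reflection)
r·s·r⁻¹ = sr⁻² ≠ s for n ≥ 3, so {e, s} is not closed under conjugation

No, not a normal subgroup


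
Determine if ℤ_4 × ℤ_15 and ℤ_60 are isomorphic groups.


Comparing ℤ_4 × ℤ_15 and ℤ_60:
gcd(4,15) = 1, so ℤ_4 × ℤ_15 ≅ ℤ_60 (CRT)

Yes, ℤ_4 × ℤ_15 ≅ ℤ_60


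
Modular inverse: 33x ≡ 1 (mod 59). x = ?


Use the extended Euclidean algorithm to write 1 = 33·s + 59·t; then s mod 59 is the inverse.
Euclidean algorithm:
  33 = 0·59 + 33
  59 = 1·33 + 26
  33 = 1·26 + 7
  26 = 3·7 + 5
  7 = 1·5 + 2
  5 = 2·2 + 1
  2 = 2·1 + 0
gcd(33,59) = 1
Back-substitution gives: 33·(-25) + 59·(14) = 1
So 33⁻¹ ≡ -25 ≡ 34 (mod 59)
Check: 33 × 34 = 1122 ≡ 1 (mod 59) ✓

33⁻¹ ≡ 34 (mod 59)


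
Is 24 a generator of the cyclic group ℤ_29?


g generates ℤ_n iff gcd(g, n) = 1
gcd(24, 29) = 1
Since gcd = 1, 24 is a generator.

Yes, 24 generates ℤ_29


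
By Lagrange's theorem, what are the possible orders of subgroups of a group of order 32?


Lagrange's theorem: |H| divides |G|
|G| = 32
Divisors of 32: 1, 2, 4, 8, 16, 32

Possible subgroup orders: {1, 2, 4, 8, 16, 32}


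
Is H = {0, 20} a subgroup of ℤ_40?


Subgroup test for H = {0, 20} in (ℤ_40, +):
(1) 0 ∈ H? Yes
(2) Closure: for all a,b ∈ H, (a+b) mod 40 ∈ H? Yes
(3) Inverses: for all a ∈ H, -a mod 40 ∈ H? Yes

Yes, H is a subgroup of ℤ_40


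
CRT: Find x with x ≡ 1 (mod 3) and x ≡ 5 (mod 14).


m₁ = 3, m₂ = 14, gcd = 1, so CRT applies. M = m₁·m₂ = 42
Let M₁ = M/m₁ = 14, M₂ = M/m₂ = 3
Find y₁ ≡ M₁⁻¹ (mod m₁): 14⁻¹ ≡ 2 (mod 3)
Find y₂ ≡ M₂⁻¹ (mod m₂): 3⁻¹ ≡ 5 (mod 14)
x = a₁·M₁·y₁ + a₂·M₂·y₂ = 1·14·2 + 5·3·5 = 103
Reduce mod 42: x ≡ 19
Check: 19 mod 3 = 1 ✓, 19 mod 14 = 5 ✓

x ≡ 19 (mod 42)


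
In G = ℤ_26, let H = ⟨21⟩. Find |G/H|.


|⟨21⟩| = n / gcd(21, 26) = 26 / 1 = 26
H is normal (ℤ_26 is abelian).
|G/H| = |G| / |H| = 26 / 26 = 1

|G/H| = 1


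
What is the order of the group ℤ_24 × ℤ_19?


|A × B| = |A| · |B|
|ℤ_24 × ℤ_19| = 24 × 19 = 456

|ℤ_24 × ℤ_19| = 456


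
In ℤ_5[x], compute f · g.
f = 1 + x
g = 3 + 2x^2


Expand and collect like terms; reduce coefficients mod 5:
x^0: 1·3 = 3 ≡ 3 (mod 5)
x^1: 1·0 + 1·3 = 3 ≡ 3 (mod 5)
x^2: 1·2 + 1·0 = 2 ≡ 2 (mod 5)
x^3: 1·2 = 2 ≡ 2 (mod 5)
Result: 3 + 3x + 2x^2 + 2x^3

f · g = 3 + 3x + 2x^2 + 2x^3


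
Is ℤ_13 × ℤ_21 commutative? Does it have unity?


Direct product ring; commutative with unity (1,1); but (1,0)·(0,1) = (0,0) gives zero divisors, so not an integral domain
Commutative: Yes
Integral domain: No
Has unity: Yes

ℤ_13 × ℤ_21: Commutative=Yes, Unity=Yes


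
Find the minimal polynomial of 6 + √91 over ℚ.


Let α = 6 + √91. Then α - 6 = √91, so (α - 6)² = 91, giving α² - 12α - 55 = 0. Degree 2 and α ∉ ℚ, so this is the minimal polynomial.

Minimal polynomial: x² - 12x - 55


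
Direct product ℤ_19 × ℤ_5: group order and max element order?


|ℤ_19 × ℤ_5| = 19 × 5 = 95
Max element order = lcm(19,5) = 95
Cyclic? Yes (gcd=1)

|ℤ_19×ℤ_5| = 95, max element order = 95


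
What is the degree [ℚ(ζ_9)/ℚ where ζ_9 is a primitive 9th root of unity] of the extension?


[ℚ(ζ_n):ℚ] = deg Φ_n(x) = φ(n). Here φ(9) = 6

[ℚ(ζ_9)/ℚ where ζ_9 is a primitive 9th root of unity] = 6


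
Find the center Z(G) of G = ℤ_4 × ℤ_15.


Z(G) = {g ∈ G | gx = xg for all x ∈ G}
Direct product of abelian groups is abelian, so Z(G) = G

Z(ℤ_4 × ℤ_15) = ℤ_4 × ℤ_15


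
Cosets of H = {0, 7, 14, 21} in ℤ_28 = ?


H = {0, 7, 14, 21}, |H| = 4
Number of cosets = |G|/|H| = 28/4 = 7
0 + H = {0, 7, 14, 21}
1 + H = {1, 8, 15, 22}
2 + H = {2, 9, 16, 23}
3 + H = {3, 10, 17, 24}
4 + H = {4, 11, 18, 25}
5 + H = {5, 12, 19, 26}
6 + H = {6, 13, 20, 27}

Cosets: 0+H={0,7,14,21}; 1+H={1,8,15,22}; 2+H={2,9,16,23}; 3+H={3,10,17,24}; 4+H={4,11,18,25}; 5+H={5,12,19,26}; 6+H={6,13,20,27}


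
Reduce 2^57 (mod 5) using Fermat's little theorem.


Fermat's little theorem: if p is prime and gcd(a,p)=1, then a^(p-1) ≡ 1 (mod p)
p = 5 is prime, gcd(2,5) = 1
Reduce exponent: 57 mod 4 = 1
So 2^57 ≡ 2^1 (mod 5)
2^1 mod 5 = 2

2^57 ≡ 2 (mod 5)


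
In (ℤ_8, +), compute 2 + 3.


Operation: addition mod 8
2 + 3 = (a + b) mod 8 with a = 2, b = 3

2 + 3 = 5


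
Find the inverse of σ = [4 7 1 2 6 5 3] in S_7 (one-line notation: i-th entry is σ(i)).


To find σ⁻¹, swap domain and range:
σ(1) = 4 → σ⁻¹(4) = 1
σ(2) = 7 → σ⁻¹(7) = 2
σ(3) = 1 → σ⁻¹(1) = 3
σ(4) = 2 → σ⁻¹(2) = 4
σ(5) = 6 → σ⁻¹(6) = 5
σ(6) = 5 → σ⁻¹(5) = 6
σ(7) = 3 → σ⁻¹(3) = 7

σ⁻¹ = [3 4 7 1 6 5 2]


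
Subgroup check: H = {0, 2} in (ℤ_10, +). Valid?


Subgroup test for H = {0, 2} in (ℤ_10, +):
(1) 0 ∈ H? Yes
(2) Closure: for all a,b ∈ H, (a+b) mod 10 ∈ H? No  [counterexample: 2 + 2 = 4 ∉ H]
(3) Inverses: for all a ∈ H, -a mod 10 ∈ H? No

No, H is not a subgroup of ℤ_10


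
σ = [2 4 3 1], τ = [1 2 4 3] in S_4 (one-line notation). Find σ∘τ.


σ∘τ: apply τ first, then σ
1 →τ 1 →σ 2
2 →τ 2 →σ 4
3 →τ 4 →σ 1
4 →τ 3 →σ 3

σ∘τ = [2 4 1 3]


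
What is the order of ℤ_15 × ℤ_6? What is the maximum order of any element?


|ℤ_15 × ℤ_6| = 15 × 6 = 90
Max element order = lcm(15,6) = 30
Cyclic? No (gcd=3)

|ℤ_15×ℤ_6| = 90, max element order = 30


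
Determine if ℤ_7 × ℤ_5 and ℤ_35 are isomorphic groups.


Comparing ℤ_7 × ℤ_5 and ℤ_35:
gcd(7,5) = 1, so ℤ_7 × ℤ_5 ≅ ℤ_35 (CRT)

Yes, ℤ_7 × ℤ_5 ≅ ℤ_35


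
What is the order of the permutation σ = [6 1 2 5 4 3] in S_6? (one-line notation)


Cycle decomposition: (1 6 3 2) (4 5)
Cycle lengths: 4, 2
Order = lcm(4, 2) = 4

ord(σ) = 4


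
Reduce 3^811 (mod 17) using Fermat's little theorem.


Fermat's little theorem: if p is prime and gcd(a,p)=1, then a^(p-1) ≡ 1 (mod p)
p = 17 is prime, gcd(3,17) = 1
Reduce exponent: 811 mod 16 = 11
So 3^811 ≡ 3^11 (mod 17)
3^11 mod 17 = 7

3^811 ≡ 7 (mod 17)
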